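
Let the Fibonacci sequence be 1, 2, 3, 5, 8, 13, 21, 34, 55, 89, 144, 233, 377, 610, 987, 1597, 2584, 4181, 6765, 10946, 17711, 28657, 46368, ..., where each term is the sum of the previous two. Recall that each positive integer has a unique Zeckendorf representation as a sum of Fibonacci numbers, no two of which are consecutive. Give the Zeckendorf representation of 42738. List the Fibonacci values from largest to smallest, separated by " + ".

28657 + 10946 + 2584 + 377 + 144 + 21 + 8 + 1

Greedily peel off the largest Fibonacci term at each step:
largest Fibonacci ≤ 42738 is 28657; 42738 − 28657 = 14081
largest Fibonacci ≤ 14081 is 10946; 14081 − 10946 = 3135
largest Fibonacci ≤ 3135 is 2584; 3135 − 2584 = 551
largest Fibonacci ≤ 551 is 377; 551 − 377 = 174
largest Fibonacci ≤ 174 is 144; 174 − 144 = 30
largest Fibonacci ≤ 30 is 21; 30 − 21 = 9
largest Fibonacci ≤ 9 is 8; 9 − 8 = 1
largest Fibonacci ≤ 1 is 1; 1 − 1 = 0
So 42738 = 28657 + 10946 + 2584 + 377 + 144 + 21 + 8 + 1, with no two terms consecutive in the sequence.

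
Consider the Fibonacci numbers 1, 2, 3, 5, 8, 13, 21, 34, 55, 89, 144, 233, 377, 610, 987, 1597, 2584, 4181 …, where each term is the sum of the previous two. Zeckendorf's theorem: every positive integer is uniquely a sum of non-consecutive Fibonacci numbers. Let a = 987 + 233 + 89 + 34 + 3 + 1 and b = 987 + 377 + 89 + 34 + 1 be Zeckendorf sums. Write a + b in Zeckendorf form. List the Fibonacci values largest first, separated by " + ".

2584 + 233 + 13 + 5

The two numbers are 1347 and 1488, so their sum is 2835.
Greedy algorithm:
2835: greatest Fibonacci not exceeding it is 2584, leaving 251
251: greatest Fibonacci not exceeding it is 233, leaving 18
18: greatest Fibonacci not exceeding it is 13, leaving 5
5: greatest Fibonacci not exceeding it is 5, leaving 0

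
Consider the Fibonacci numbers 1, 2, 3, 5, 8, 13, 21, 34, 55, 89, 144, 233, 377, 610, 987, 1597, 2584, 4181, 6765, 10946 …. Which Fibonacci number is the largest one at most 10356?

6765 ≤ 10356 < 10946, so the largest Fibonacci number not exceeding 10356 is 6765.

6765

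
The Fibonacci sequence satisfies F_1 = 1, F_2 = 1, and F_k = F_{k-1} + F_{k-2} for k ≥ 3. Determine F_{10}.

Iterating the recurrence up to F_{4} = 3 and F_{3} = 2:
F_{5} = F_{4} + F_{3} = 3 + 2 = 5
F_{6} = F_{5} + F_{4} = 5 + 3 = 8
F_{7} = F_{6} + F_{5} = 8 + 5 = 13
F_{8} = F_{7} + F_{6} = 13 + 8 = 21
F_{9} = F_{8} + F_{7} = 21 + 13 = 34
F_{10} = F_{9} + F_{8} = 34 + 21 = 55

55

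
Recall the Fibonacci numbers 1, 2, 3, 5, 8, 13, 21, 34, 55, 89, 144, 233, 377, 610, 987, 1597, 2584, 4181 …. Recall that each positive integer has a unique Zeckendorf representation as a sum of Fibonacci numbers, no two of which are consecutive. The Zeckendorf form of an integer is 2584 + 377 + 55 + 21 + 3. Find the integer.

2584 + 377 + 55 + 21 + 3 = 3040.

3040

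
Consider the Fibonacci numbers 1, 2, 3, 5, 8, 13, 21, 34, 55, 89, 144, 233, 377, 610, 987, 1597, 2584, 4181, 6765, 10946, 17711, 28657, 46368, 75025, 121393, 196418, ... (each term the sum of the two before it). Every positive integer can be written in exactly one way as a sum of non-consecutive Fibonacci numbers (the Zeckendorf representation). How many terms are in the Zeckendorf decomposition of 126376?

7

126376: greatest Fibonacci not exceeding it is 121393, leaving 4983
4983: greatest Fibonacci not exceeding it is 4181, leaving 802
802: greatest Fibonacci not exceeding it is 610, leaving 192
192: greatest Fibonacci not exceeding it is 144, leaving 48
48: greatest Fibonacci not exceeding it is 34, leaving 14
14: greatest Fibonacci not exceeding it is 13, leaving 1
1: greatest Fibonacci not exceeding it is 1, leaving 0
126376 = 121393 + 4181 + 610 + 144 + 34 + 13 + 1, which has 7 terms.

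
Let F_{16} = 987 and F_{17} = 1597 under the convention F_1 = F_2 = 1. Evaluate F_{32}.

2178309

By the doubling identity F_{2k} = F_k(2F_{k+1} − F_k): F_{32} = 987·(2·1597 − 987) = 987·2207 = 2178309.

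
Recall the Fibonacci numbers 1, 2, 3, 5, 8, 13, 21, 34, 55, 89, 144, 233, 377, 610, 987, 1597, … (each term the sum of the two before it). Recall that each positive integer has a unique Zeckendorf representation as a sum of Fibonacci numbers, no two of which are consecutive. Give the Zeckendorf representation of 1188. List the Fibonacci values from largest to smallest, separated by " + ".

Greedily peel off the largest Fibonacci term at each step:
subtract 987 from 1188: 201 remains
subtract 144 from 201: 57 remains
subtract 55 from 57: 2 remains
subtract 2 from 2: 0 remains
So 1188 = 987 + 144 + 55 + 2, with no two terms consecutive in the sequence.

987 + 144 + 55 + 2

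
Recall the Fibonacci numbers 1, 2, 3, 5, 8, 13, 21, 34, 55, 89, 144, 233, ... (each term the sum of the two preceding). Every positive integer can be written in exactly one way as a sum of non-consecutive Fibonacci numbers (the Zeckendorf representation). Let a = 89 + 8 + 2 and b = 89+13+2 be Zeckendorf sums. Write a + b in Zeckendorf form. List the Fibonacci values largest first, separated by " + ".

The two numbers are 99 and 104, so their sum is 203.
Greedily peel off the largest Fibonacci term at each step:
take 144 (≤ 203); 203 − 144 = 59
take 55 (≤ 59); 59 − 55 = 4
take 3 (≤ 4); 4 − 3 = 1
take 1 (≤ 1); 1 − 1 = 0

144 + 55 + 3 + 1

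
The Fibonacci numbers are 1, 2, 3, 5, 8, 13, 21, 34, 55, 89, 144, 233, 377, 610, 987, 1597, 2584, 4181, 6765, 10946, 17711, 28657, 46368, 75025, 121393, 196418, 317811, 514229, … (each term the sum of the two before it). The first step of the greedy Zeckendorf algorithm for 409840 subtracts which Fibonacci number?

317811 ≤ 409840 < 514229, so the largest Fibonacci number not exceeding 409840 is 317811.

317811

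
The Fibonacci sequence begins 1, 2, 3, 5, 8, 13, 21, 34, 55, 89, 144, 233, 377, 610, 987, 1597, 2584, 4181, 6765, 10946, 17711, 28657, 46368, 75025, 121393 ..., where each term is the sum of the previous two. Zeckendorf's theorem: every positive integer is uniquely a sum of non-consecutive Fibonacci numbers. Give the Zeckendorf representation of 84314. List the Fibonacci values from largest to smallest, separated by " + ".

75025 + 6765 + 1597 + 610 + 233 + 55 + 21 + 8

subtract 75025 from 84314: 9289 remains
subtract 6765 from 9289: 2524 remains
subtract 1597 from 2524: 927 remains
subtract 610 from 927: 317 remains
subtract 233 from 317: 84 remains
subtract 55 from 84: 29 remains
subtract 21 from 29: 8 remains
subtract 8 from 8: 0 remains
So 84314 = 75025 + 6765 + 1597 + 610 + 233 + 55 + 21 + 8, with no two terms consecutive in the sequence.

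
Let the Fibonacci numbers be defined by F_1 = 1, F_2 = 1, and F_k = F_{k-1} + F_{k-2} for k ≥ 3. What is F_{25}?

75025

Iterating the recurrence up to F_{20} = 6765 and F_{19} = 4181:
F_{21} = F_{20} + F_{19} = 6765 + 4181 = 10946
F_{22} = F_{21} + F_{20} = 10946 + 6765 = 17711
F_{23} = F_{22} + F_{21} = 17711 + 10946 = 28657
F_{24} = F_{23} + F_{22} = 28657 + 17711 = 46368
F_{25} = F_{24} + F_{23} = 46368 + 28657 = 75025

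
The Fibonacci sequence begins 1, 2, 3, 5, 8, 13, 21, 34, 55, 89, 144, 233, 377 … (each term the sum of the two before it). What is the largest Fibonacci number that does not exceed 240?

233

233 ≤ 240 < 377, so the largest Fibonacci number not exceeding 240 is 233.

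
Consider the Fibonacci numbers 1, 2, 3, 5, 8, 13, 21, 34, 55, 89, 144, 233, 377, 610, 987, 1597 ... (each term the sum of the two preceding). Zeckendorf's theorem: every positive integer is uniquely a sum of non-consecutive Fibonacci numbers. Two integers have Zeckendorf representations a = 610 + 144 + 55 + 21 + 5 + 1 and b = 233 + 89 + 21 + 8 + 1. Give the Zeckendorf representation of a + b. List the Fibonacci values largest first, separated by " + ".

The two numbers are 836 and 352, so their sum is 1188.
987 ≤ 1188 < 1597, so take 987; remainder 201
144 ≤ 201 < 233, so take 144; remainder 57
55 ≤ 57 < 89, so take 55; remainder 2
2 ≤ 2 < 3, so take 2; remainder 0

987 + 144 + 55 + 2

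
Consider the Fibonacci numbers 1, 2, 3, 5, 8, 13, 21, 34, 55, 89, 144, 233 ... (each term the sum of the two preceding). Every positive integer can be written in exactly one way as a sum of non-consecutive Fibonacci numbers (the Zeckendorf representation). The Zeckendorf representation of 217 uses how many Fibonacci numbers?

4

Greedily peel off the largest Fibonacci term at each step:
217 − 144 = 73
73 − 55 = 18
18 − 13 = 5
5 − 5 = 0
217 = 144 + 55 + 13 + 5, which has 4 terms.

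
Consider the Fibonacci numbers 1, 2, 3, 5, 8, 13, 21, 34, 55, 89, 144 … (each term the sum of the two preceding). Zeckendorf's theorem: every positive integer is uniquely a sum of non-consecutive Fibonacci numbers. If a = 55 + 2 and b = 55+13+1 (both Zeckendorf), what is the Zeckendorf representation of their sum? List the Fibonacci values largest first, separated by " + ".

89 + 34 + 3

The two numbers are 57 and 69, so their sum is 126.
take 89 (≤ 126); 126 − 89 = 37
take 34 (≤ 37); 37 − 34 = 3
take 3 (≤ 3); 3 − 3 = 0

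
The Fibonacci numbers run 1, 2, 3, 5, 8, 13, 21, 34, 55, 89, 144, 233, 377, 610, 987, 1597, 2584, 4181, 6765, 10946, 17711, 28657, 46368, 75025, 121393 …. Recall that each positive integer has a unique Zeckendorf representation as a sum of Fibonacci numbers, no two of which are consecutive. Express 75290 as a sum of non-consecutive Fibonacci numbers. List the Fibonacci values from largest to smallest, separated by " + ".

75025 ≤ 75290 < 121393, so take 75025; remainder 265
233 ≤ 265 < 377, so take 233; remainder 32
21 ≤ 32 < 34, so take 21; remainder 11
8 ≤ 11 < 13, so take 8; remainder 3
3 ≤ 3 < 5, so take 3; remainder 0
So 75290 = 75025 + 233 + 21 + 8 + 3, with no two terms consecutive in the sequence.

75025 + 233 + 21 + 8 + 3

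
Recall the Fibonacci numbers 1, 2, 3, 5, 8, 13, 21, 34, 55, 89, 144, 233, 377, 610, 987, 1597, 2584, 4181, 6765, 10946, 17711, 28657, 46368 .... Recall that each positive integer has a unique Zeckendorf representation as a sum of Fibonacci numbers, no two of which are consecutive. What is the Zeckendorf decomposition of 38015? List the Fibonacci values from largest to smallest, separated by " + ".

28657 + 6765 + 2584 + 8 + 1

Repeatedly subtract the largest Fibonacci number that fits:
subtract 28657 from 38015: 9358 remains
subtract 6765 from 9358: 2593 remains
subtract 2584 from 2593: 9 remains
subtract 8 from 9: 1 remains
subtract 1 from 1: 0 remains
So 38015 = 28657 + 6765 + 2584 + 8 + 1, with no two terms consecutive in the sequence.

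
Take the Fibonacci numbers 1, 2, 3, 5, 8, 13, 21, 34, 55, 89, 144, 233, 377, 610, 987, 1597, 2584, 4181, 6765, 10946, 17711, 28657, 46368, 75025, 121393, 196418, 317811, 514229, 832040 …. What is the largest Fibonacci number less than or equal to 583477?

514229 ≤ 583477 < 832040, so the largest Fibonacci number not exceeding 583477 is 514229.

514229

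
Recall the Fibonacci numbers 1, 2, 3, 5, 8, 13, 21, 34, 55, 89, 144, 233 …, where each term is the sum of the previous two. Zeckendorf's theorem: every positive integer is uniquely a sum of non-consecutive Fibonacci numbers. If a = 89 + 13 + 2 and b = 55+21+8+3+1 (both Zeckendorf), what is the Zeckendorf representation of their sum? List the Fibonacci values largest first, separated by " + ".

The two numbers are 104 and 88, so their sum is 192.
144 ≤ 192 < 233, so take 144; remainder 48
34 ≤ 48 < 55, so take 34; remainder 14
13 ≤ 14 < 21, so take 13; remainder 1
1 ≤ 1 < 2, so take 1; remainder 0

144 + 34 + 13 + 1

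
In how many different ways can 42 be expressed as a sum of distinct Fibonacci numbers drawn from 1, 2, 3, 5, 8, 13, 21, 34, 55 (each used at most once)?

6

Starting from the Zeckendorf form and repeatedly splitting a term F_k into F_{k−1} + F_{k−2} (when neither is already used) reaches every representation.
42 = 34+8 = 34+5+3 = 21+13+8 = 34+5+2+1 = … (2 more), for 6 in all.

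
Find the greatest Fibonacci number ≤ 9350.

6765

6765 ≤ 9350 < 10946, so the largest Fibonacci number not exceeding 9350 is 6765.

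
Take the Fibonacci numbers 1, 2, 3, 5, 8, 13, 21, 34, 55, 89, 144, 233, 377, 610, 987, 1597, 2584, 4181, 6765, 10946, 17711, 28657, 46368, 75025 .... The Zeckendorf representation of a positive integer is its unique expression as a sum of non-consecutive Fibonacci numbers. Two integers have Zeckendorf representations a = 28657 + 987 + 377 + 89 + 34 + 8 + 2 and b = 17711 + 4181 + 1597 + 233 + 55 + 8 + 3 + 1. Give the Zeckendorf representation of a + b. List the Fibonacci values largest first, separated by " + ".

The two numbers are 30154 and 23789, so their sum is 53943.
take 46368 (≤ 53943); 53943 − 46368 = 7575
take 6765 (≤ 7575); 7575 − 6765 = 810
take 610 (≤ 810); 810 − 610 = 200
take 144 (≤ 200); 200 − 144 = 56
take 55 (≤ 56); 56 − 55 = 1
take 1 (≤ 1); 1 − 1 = 0

46368 + 6765 + 610 + 144 + 55 + 1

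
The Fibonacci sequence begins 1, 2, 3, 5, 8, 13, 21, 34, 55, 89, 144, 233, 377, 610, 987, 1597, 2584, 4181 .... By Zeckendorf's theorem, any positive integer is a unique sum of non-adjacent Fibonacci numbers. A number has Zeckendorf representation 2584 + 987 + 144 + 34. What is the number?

3749

2584 + 987 + 144 + 34 = 3749.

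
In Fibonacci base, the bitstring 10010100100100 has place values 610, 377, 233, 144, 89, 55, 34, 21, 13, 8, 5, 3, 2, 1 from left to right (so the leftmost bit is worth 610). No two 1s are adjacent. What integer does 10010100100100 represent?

825

Summing the place values of the 1 bits: 610 + 144 + 55 + 13 + 3 = 825.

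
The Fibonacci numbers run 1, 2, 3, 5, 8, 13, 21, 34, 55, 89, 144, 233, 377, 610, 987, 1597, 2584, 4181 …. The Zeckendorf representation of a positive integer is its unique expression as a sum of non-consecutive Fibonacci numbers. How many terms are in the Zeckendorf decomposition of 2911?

Greedily peel off the largest Fibonacci term at each step:
take 2584 (≤ 2911); 2911 − 2584 = 327
take 233 (≤ 327); 327 − 233 = 94
take 89 (≤ 94); 94 − 89 = 5
take 5 (≤ 5); 5 − 5 = 0
2911 = 2584 + 233 + 89 + 5, which has 4 terms.

4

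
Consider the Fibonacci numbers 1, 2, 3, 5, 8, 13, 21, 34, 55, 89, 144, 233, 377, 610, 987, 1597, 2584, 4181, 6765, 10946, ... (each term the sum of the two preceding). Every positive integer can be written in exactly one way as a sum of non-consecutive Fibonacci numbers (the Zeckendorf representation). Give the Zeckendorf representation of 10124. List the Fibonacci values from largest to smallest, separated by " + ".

Greedily peel off the largest Fibonacci term at each step:
6765 ≤ 10124 < 10946, so take 6765; remainder 3359
2584 ≤ 3359 < 4181, so take 2584; remainder 775
610 ≤ 775 < 987, so take 610; remainder 165
144 ≤ 165 < 233, so take 144; remainder 21
21 ≤ 21 < 34, so take 21; remainder 0
So 10124 = 6765 + 2584 + 610 + 144 + 21, with no two terms consecutive in the sequence.

6765 + 2584 + 610 + 144 + 21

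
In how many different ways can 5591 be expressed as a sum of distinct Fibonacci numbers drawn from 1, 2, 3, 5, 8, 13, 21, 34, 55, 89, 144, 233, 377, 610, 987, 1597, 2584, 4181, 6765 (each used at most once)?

20

5591 = 4181+987+377+34+8+3+1 = 4181+987+377+21+13+8+3+1 = 4181+987+233+144+34+8+3+1 = 2584+1597+987+377+34+8+3+1 = … (16 more), for 20 in all.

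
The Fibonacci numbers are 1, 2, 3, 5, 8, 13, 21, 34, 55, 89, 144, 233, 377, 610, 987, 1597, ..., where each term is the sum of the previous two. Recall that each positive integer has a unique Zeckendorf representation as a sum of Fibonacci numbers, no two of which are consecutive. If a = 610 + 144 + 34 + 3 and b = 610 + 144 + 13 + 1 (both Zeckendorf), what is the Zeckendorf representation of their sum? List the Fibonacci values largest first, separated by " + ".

The two numbers are 791 and 768, so their sum is 1559.
subtract 987 from 1559: 572 remains
subtract 377 from 572: 195 remains
subtract 144 from 195: 51 remains
subtract 34 from 51: 17 remains
subtract 13 from 17: 4 remains
subtract 3 from 4: 1 remains
subtract 1 from 1: 0 remains

987 + 377 + 144 + 34 + 13 + 3 + 1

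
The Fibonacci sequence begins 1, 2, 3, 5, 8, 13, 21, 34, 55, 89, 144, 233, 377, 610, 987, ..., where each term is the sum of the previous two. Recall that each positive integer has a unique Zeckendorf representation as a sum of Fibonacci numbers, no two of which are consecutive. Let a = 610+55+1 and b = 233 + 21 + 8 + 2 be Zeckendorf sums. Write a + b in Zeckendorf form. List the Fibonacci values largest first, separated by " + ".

610 + 233 + 55 + 21 + 8 + 3

The two numbers are 666 and 264, so their sum is 930.
610 ≤ 930 < 987, so take 610; remainder 320
233 ≤ 320 < 377, so take 233; remainder 87
55 ≤ 87 < 89, so take 55; remainder 32
21 ≤ 32 < 34, so take 21; remainder 11
8 ≤ 11 < 13, so take 8; remainder 3
3 ≤ 3 < 5, so take 3; remainder 0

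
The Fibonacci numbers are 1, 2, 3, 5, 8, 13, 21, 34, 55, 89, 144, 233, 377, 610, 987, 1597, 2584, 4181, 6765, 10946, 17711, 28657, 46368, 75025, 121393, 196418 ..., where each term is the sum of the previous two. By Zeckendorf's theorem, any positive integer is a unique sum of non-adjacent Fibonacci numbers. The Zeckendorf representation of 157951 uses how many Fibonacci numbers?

Greedy algorithm:
take 121393 (≤ 157951); 157951 − 121393 = 36558
take 28657 (≤ 36558); 36558 − 28657 = 7901
take 6765 (≤ 7901); 7901 − 6765 = 1136
take 987 (≤ 1136); 1136 − 987 = 149
take 144 (≤ 149); 149 − 144 = 5
take 5 (≤ 5); 5 − 5 = 0
157951 = 121393 + 28657 + 6765 + 987 + 144 + 5, which has 6 terms.

6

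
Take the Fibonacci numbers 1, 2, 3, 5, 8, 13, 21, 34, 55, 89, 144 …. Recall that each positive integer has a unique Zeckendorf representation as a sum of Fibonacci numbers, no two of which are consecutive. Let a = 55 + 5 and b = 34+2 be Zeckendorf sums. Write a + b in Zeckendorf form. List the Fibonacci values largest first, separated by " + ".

The two numbers are 60 and 36, so their sum is 96.
Greedily peel off the largest Fibonacci term at each step:
largest Fibonacci ≤ 96 is 89; 96 − 89 = 7
largest Fibonacci ≤ 7 is 5; 7 − 5 = 2
largest Fibonacci ≤ 2 is 2; 2 − 2 = 0

89 + 5 + 2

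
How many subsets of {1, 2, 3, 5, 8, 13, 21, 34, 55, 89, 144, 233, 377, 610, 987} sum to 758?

Each representation comes from the Zeckendorf form by replacing some F_k with F_{k−1} + F_{k−2} where possible.
758 = 610+144+3+1 = 610+89+55+3+1 = 377+233+144+3+1 = 610+89+34+21+3+1 = 377+233+89+55+3+1 = … (3 more), for 8 in all.

8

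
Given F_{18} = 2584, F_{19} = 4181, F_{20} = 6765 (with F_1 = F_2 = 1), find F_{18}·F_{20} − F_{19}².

2584·6765 − 4181² = 17480760 − 17480761 = -1. (Cassini's identity: F_{k−1}F_{k+1} − F_k² = (−1)^k.)

-1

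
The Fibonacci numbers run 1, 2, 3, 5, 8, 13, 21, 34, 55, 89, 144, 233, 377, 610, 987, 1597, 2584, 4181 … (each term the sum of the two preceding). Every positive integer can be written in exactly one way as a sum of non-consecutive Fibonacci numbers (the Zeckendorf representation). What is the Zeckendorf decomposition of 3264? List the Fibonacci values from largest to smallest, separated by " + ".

subtract 2584 from 3264: 680 remains
subtract 610 from 680: 70 remains
subtract 55 from 70: 15 remains
subtract 13 from 15: 2 remains
subtract 2 from 2: 0 remains
So 3264 = 2584 + 610 + 55 + 13 + 2, with no two terms consecutive in the sequence.

2584 + 610 + 55 + 13 + 2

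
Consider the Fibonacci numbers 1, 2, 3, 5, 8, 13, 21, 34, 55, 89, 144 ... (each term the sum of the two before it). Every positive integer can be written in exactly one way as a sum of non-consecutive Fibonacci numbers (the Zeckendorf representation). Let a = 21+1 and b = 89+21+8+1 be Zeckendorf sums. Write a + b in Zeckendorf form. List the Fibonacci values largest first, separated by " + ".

89 + 34 + 13 + 5

The two numbers are 22 and 119, so their sum is 141.
Greedy algorithm:
89 ≤ 141 < 144, so take 89; remainder 52
34 ≤ 52 < 55, so take 34; remainder 18
13 ≤ 18 < 21, so take 13; remainder 5
5 ≤ 5 < 8, so take 5; remainder 0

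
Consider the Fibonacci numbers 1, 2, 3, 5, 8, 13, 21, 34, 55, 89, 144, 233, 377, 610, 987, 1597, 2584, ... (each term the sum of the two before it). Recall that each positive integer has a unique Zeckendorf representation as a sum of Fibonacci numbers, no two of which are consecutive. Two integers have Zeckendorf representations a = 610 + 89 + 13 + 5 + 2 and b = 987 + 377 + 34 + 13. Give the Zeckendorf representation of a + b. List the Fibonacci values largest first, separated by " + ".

The two numbers are 719 and 1411, so their sum is 2130.
Greedy algorithm:
subtract 1597 from 2130: 533 remains
subtract 377 from 533: 156 remains
subtract 144 from 156: 12 remains
subtract 8 from 12: 4 remains
subtract 3 from 4: 1 remains
subtract 1 from 1: 0 remains

1597 + 377 + 144 + 8 + 3 + 1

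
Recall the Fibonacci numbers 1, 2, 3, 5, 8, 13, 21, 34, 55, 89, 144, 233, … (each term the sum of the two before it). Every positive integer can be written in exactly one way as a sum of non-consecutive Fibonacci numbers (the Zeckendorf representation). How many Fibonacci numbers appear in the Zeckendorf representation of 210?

4

Greedy algorithm:
144 ≤ 210 < 233, so take 144; remainder 66
55 ≤ 66 < 89, so take 55; remainder 11
8 ≤ 11 < 13, so take 8; remainder 3
3 ≤ 3 < 5, so take 3; remainder 0
210 = 144 + 55 + 8 + 3, which has 4 terms.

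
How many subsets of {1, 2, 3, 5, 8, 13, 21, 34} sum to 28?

2

Starting from the Zeckendorf form and repeatedly splitting a term F_k into F_{k−1} + F_{k−2} (when neither is already used) reaches every representation.
28 = 21+5+2 = 13+8+5+2 — 2 representations.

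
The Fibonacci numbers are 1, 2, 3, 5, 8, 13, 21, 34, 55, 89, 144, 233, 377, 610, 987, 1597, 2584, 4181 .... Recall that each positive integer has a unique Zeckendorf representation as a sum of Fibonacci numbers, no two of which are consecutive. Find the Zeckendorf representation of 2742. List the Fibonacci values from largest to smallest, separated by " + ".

2584 + 144 + 13 + 1

2742 − 2584 = 158
158 − 144 = 14
14 − 13 = 1
1 − 1 = 0
So 2742 = 2584 + 144 + 13 + 1, with no two terms consecutive in the sequence.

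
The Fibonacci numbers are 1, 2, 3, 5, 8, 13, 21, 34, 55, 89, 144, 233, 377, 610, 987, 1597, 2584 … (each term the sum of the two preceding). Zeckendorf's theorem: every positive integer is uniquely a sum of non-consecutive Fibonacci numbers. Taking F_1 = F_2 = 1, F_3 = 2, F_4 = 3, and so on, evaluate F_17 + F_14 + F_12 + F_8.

2139

F_17 + F_14 + F_12 + F_8 = 1597 + 377 + 144 + 21 = 2139.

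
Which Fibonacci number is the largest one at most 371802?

317811 ≤ 371802 < 514229, so the largest Fibonacci number not exceeding 371802 is 317811.

317811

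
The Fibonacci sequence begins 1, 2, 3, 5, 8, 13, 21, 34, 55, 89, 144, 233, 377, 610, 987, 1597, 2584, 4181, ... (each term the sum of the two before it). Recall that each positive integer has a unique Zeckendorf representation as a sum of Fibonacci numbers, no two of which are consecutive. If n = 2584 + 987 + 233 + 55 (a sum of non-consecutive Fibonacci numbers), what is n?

3859

2584 + 987 + 233 + 55 = 3859.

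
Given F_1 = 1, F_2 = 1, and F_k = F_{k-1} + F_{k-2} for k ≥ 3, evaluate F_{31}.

Iterating the recurrence up to F_{23} = 28657 and F_{22} = 17711:
F_{24} = F_{23} + F_{22} = 28657 + 17711 = 46368
F_{25} = F_{24} + F_{23} = 46368 + 28657 = 75025
F_{26} = F_{25} + F_{24} = 75025 + 46368 = 121393
F_{27} = F_{26} + F_{25} = 121393 + 75025 = 196418
F_{28} = F_{27} + F_{26} = 196418 + 121393 = 317811
F_{29} = F_{28} + F_{27} = 317811 + 196418 = 514229
F_{30} = F_{29} + F_{28} = 514229 + 317811 = 832040
F_{31} = F_{30} + F_{29} = 832040 + 514229 = 1346269

1346269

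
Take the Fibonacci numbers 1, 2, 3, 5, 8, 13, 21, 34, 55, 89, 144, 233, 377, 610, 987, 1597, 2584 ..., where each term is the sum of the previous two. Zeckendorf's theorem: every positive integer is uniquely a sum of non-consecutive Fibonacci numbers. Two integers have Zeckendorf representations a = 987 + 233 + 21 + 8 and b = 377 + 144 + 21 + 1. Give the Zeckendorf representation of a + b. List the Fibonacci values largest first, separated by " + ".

1597 + 144 + 34 + 13 + 3 + 1

The two numbers are 1249 and 543, so their sum is 1792.
largest Fibonacci ≤ 1792 is 1597; 1792 − 1597 = 195
largest Fibonacci ≤ 195 is 144; 195 − 144 = 51
largest Fibonacci ≤ 51 is 34; 51 − 34 = 17
largest Fibonacci ≤ 17 is 13; 17 − 13 = 4
largest Fibonacci ≤ 4 is 3; 4 − 3 = 1
largest Fibonacci ≤ 1 is 1; 1 − 1 = 0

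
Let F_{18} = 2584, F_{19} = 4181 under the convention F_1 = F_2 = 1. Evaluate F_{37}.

By the addition formula F_{m+n} = F_m F_{n+1} + F_{m−1} F_n with m=19, n=18: F_{37} = 4181·4181 + 2584·2584 = 17480761 + 6677056 = 24157817.

24157817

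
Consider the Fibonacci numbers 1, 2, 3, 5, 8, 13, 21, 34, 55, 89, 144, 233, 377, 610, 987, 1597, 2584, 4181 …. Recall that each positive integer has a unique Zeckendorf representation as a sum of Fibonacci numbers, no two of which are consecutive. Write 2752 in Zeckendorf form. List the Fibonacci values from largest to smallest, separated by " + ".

2584 + 144 + 21 + 3

take 2584 (≤ 2752); 2752 − 2584 = 168
take 144 (≤ 168); 168 − 144 = 24
take 21 (≤ 24); 24 − 21 = 3
take 3 (≤ 3); 3 − 3 = 0
So 2752 = 2584 + 144 + 21 + 3, with no two terms consecutive in the sequence.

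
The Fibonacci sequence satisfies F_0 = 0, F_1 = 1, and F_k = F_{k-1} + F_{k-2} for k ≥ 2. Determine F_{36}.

14930352

Iterating the recurrence up to F_{30} = 832040 and F_{29} = 514229:
F_{31} = F_{30} + F_{29} = 832040 + 514229 = 1346269
F_{32} = F_{31} + F_{30} = 1346269 + 832040 = 2178309
F_{33} = F_{32} + F_{31} = 2178309 + 1346269 = 3524578
F_{34} = F_{33} + F_{32} = 3524578 + 2178309 = 5702887
F_{35} = F_{34} + F_{33} = 5702887 + 3524578 = 9227465
F_{36} = F_{35} + F_{34} = 9227465 + 5702887 = 14930352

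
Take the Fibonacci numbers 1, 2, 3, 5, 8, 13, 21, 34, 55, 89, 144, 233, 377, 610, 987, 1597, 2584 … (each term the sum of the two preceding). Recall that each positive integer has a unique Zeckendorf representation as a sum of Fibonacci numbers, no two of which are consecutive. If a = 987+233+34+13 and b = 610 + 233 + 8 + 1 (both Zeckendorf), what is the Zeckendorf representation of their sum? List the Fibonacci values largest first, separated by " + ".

1597 + 377 + 144 + 1

The two numbers are 1267 and 852, so their sum is 2119.
Greedy algorithm:
2119 − 1597 = 522
522 − 377 = 145
145 − 144 = 1
1 − 1 = 0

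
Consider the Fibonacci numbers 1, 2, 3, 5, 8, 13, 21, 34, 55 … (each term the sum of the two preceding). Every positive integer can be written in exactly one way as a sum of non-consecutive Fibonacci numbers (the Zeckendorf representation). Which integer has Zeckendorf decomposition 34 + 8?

42

34 + 8 = 42.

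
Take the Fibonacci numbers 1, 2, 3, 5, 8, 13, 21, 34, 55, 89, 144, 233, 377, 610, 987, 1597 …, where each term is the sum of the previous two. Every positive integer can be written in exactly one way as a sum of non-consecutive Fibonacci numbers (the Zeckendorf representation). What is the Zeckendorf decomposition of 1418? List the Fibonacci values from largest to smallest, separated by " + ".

1418: greatest Fibonacci not exceeding it is 987, leaving 431
431: greatest Fibonacci not exceeding it is 377, leaving 54
54: greatest Fibonacci not exceeding it is 34, leaving 20
20: greatest Fibonacci not exceeding it is 13, leaving 7
7: greatest Fibonacci not exceeding it is 5, leaving 2
2: greatest Fibonacci not exceeding it is 2, leaving 0
So 1418 = 987 + 377 + 34 + 13 + 5 + 2, with no two terms consecutive in the sequence.

987 + 377 + 34 + 13 + 5 + 2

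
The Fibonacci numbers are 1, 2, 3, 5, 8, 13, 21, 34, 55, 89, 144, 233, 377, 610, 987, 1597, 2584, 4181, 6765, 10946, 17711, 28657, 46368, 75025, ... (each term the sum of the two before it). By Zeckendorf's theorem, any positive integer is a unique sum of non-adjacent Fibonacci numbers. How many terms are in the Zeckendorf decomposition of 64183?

Greedily peel off the largest Fibonacci term at each step:
subtract 46368 from 64183: 17815 remains
subtract 17711 from 17815: 104 remains
subtract 89 from 104: 15 remains
subtract 13 from 15: 2 remains
subtract 2 from 2: 0 remains
64183 = 46368 + 17711 + 89 + 13 + 2, which has 5 terms.

5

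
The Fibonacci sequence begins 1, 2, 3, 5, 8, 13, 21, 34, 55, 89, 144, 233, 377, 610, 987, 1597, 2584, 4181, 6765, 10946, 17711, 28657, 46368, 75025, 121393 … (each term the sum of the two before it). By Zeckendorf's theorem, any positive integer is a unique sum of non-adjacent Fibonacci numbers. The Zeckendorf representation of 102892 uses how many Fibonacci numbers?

Greedily peel off the largest Fibonacci term at each step:
largest Fibonacci ≤ 102892 is 75025; 102892 − 75025 = 27867
largest Fibonacci ≤ 27867 is 17711; 27867 − 17711 = 10156
largest Fibonacci ≤ 10156 is 6765; 10156 − 6765 = 3391
largest Fibonacci ≤ 3391 is 2584; 3391 − 2584 = 807
largest Fibonacci ≤ 807 is 610; 807 − 610 = 197
largest Fibonacci ≤ 197 is 144; 197 − 144 = 53
largest Fibonacci ≤ 53 is 34; 53 − 34 = 19
largest Fibonacci ≤ 19 is 13; 19 − 13 = 6
largest Fibonacci ≤ 6 is 5; 6 − 5 = 1
largest Fibonacci ≤ 1 is 1; 1 − 1 = 0
102892 = 75025 + 17711 + 6765 + 2584 + 610 + 144 + 34 + 13 + 5 + 1, which has 10 terms.

10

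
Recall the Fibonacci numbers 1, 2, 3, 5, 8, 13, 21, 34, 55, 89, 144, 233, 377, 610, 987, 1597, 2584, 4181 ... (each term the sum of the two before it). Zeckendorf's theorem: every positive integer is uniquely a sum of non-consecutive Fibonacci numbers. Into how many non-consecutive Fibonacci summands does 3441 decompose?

Greedily peel off the largest Fibonacci term at each step:
2584 ≤ 3441 < 4181, so take 2584; remainder 857
610 ≤ 857 < 987, so take 610; remainder 247
233 ≤ 247 < 377, so take 233; remainder 14
13 ≤ 14 < 21, so take 13; remainder 1
1 ≤ 1 < 2, so take 1; remainder 0
3441 = 2584 + 610 + 233 + 13 + 1, which has 5 terms.

5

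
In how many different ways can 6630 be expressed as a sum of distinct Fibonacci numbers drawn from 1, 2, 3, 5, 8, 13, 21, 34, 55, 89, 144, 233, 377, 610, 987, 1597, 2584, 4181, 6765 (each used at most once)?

26

Each representation comes from the Zeckendorf form by replacing some F_k with F_{k−1} + F_{k−2} where possible.
6630 = 4181+1597+610+233+8+1 = 4181+1597+610+233+5+3+1 = 4181+1597+610+144+89+8+1 = 4181+1597+610+144+89+5+3+1 = … (22 more), for 26 in all.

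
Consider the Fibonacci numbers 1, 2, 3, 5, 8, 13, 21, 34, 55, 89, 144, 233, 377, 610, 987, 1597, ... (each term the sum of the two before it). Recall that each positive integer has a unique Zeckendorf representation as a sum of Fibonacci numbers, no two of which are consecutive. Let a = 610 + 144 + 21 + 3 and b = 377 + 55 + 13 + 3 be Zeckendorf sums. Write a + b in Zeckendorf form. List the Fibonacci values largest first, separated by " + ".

The two numbers are 778 and 448, so their sum is 1226.
987 ≤ 1226 < 1597, so take 987; remainder 239
233 ≤ 239 < 377, so take 233; remainder 6
5 ≤ 6 < 8, so take 5; remainder 1
1 ≤ 1 < 2, so take 1; remainder 0

987 + 233 + 5 + 1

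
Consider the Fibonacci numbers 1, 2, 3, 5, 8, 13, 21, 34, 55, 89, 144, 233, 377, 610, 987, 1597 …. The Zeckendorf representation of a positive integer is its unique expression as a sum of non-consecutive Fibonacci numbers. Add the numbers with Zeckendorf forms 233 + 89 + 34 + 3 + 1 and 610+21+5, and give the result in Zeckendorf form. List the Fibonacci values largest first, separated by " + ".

987 + 8 + 1

The two numbers are 360 and 636, so their sum is 996.
996: greatest Fibonacci not exceeding it is 987, leaving 9
9: greatest Fibonacci not exceeding it is 8, leaving 1
1: greatest Fibonacci not exceeding it is 1, leaving 0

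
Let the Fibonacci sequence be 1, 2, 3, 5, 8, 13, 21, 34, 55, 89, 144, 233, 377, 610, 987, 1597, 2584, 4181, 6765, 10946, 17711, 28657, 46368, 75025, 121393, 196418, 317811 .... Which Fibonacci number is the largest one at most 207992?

196418 ≤ 207992 < 317811, so the largest Fibonacci number not exceeding 207992 is 196418.

196418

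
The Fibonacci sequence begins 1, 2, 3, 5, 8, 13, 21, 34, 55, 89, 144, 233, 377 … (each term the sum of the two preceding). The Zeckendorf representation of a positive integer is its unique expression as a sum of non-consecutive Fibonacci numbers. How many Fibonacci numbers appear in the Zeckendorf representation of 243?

233 ≤ 243 < 377, so take 233; remainder 10
8 ≤ 10 < 13, so take 8; remainder 2
2 ≤ 2 < 3, so take 2; remainder 0
243 = 233 + 8 + 2, which has 3 terms.

3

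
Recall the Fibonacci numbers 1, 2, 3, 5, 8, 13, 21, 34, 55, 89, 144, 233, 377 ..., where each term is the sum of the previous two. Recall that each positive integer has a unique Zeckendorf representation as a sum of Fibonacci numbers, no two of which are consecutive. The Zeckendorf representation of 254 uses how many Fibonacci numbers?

2

233 ≤ 254 < 377, so take 233; remainder 21
21 ≤ 21 < 34, so take 21; remainder 0
254 = 233 + 21, which has 2 terms.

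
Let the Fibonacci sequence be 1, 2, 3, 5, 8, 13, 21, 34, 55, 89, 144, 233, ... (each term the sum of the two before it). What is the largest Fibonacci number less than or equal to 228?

144

144 ≤ 228 < 233, so the largest Fibonacci number not exceeding 228 is 144.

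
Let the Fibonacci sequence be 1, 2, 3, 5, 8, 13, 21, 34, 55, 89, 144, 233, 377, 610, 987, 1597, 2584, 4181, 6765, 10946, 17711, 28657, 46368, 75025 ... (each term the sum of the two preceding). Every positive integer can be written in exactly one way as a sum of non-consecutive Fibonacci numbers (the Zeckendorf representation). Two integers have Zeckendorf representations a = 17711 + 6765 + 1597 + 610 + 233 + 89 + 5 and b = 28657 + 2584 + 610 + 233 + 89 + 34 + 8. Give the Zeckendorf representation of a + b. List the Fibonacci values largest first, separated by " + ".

46368 + 10946 + 1597 + 233 + 55 + 21 + 5

The two numbers are 27010 and 32215, so their sum is 59225.
subtract 46368 from 59225: 12857 remains
subtract 10946 from 12857: 1911 remains
subtract 1597 from 1911: 314 remains
subtract 233 from 314: 81 remains
subtract 55 from 81: 26 remains
subtract 21 from 26: 5 remains
subtract 5 from 5: 0 remains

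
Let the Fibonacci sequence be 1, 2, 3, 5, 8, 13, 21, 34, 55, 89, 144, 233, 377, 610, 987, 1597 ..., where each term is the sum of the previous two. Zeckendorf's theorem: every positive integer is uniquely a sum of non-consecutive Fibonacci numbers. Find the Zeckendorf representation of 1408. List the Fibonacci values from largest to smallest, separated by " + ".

Greedy algorithm:
987 ≤ 1408 < 1597, so take 987; remainder 421
377 ≤ 421 < 610, so take 377; remainder 44
34 ≤ 44 < 55, so take 34; remainder 10
8 ≤ 10 < 13, so take 8; remainder 2
2 ≤ 2 < 3, so take 2; remainder 0
So 1408 = 987 + 377 + 34 + 8 + 2, with no two terms consecutive in the sequence.

987 + 377 + 34 + 8 + 2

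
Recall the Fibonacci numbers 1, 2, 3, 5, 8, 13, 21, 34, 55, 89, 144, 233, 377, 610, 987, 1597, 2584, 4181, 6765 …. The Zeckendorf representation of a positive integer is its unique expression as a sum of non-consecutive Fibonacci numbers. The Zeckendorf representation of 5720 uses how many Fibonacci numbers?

7

subtract 4181 from 5720: 1539 remains
subtract 987 from 1539: 552 remains
subtract 377 from 552: 175 remains
subtract 144 from 175: 31 remains
subtract 21 from 31: 10 remains
subtract 8 from 10: 2 remains
subtract 2 from 2: 0 remains
5720 = 4181 + 987 + 377 + 144 + 21 + 8 + 2, which has 7 terms.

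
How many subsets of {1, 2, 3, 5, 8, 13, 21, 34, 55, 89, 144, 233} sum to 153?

Starting from the Zeckendorf form and repeatedly splitting a term F_k into F_{k−1} + F_{k−2} (when neither is already used) reaches every representation.
153 = 144+8+1 = 144+5+3+1 = 89+55+8+1 = 89+55+5+3+1 = 89+34+21+8+1 = … (2 more), for 7 in all.

7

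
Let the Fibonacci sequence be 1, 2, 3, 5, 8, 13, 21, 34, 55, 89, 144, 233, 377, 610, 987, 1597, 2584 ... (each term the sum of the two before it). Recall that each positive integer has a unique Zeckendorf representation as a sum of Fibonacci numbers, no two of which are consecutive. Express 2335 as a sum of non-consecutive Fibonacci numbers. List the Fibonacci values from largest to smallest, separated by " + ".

2335 − 1597 = 738
738 − 610 = 128
128 − 89 = 39
39 − 34 = 5
5 − 5 = 0
So 2335 = 1597 + 610 + 89 + 34 + 5, with no two terms consecutive in the sequence.

1597 + 610 + 89 + 34 + 5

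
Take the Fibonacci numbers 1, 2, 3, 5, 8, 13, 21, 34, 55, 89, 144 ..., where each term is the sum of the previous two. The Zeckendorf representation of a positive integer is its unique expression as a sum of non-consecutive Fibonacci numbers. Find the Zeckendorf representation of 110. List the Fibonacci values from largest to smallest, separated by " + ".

89 + 21

89 ≤ 110 < 144, so take 89; remainder 21
21 ≤ 21 < 34, so take 21; remainder 0
So 110 = 89 + 21, with no two terms consecutive in the sequence.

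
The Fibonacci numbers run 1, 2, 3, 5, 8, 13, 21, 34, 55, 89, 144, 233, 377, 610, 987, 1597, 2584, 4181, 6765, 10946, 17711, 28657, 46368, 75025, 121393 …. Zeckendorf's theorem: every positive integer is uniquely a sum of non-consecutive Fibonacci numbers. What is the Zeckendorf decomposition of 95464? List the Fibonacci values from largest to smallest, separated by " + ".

95464: greatest Fibonacci not exceeding it is 75025, leaving 20439
20439: greatest Fibonacci not exceeding it is 17711, leaving 2728
2728: greatest Fibonacci not exceeding it is 2584, leaving 144
144: greatest Fibonacci not exceeding it is 144, leaving 0
So 95464 = 75025 + 17711 + 2584 + 144, with no two terms consecutive in the sequence.

75025 + 17711 + 2584 + 144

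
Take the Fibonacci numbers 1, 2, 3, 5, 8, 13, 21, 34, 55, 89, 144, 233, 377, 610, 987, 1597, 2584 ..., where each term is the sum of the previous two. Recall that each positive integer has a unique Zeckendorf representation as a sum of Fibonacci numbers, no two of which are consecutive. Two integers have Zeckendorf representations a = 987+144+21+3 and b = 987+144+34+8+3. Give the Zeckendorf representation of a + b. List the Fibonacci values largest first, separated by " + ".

The two numbers are 1155 and 1176, so their sum is 2331.
Greedy algorithm:
2331: greatest Fibonacci not exceeding it is 1597, leaving 734
734: greatest Fibonacci not exceeding it is 610, leaving 124
124: greatest Fibonacci not exceeding it is 89, leaving 35
35: greatest Fibonacci not exceeding it is 34, leaving 1
1: greatest Fibonacci not exceeding it is 1, leaving 0

1597 + 610 + 89 + 34 + 1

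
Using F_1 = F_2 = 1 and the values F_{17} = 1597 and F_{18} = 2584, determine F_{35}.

By F_{2k+1} = F_k² + F_{k+1}²: F_{35} = 1597² + 2584² = 2550409 + 6677056 = 9227465.

9227465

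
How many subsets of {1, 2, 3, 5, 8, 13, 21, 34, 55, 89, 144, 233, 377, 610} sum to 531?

12

Starting from the Zeckendorf form and repeatedly splitting a term F_k into F_{k−1} + F_{k−2} (when neither is already used) reaches every representation.
531 = 377+144+8+2 = 377+144+5+3+2 = 377+89+55+8+2 = … (9 more), for 12 in all.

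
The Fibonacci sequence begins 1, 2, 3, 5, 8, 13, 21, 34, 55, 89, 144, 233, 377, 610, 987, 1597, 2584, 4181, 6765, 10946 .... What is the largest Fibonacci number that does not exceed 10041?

6765

6765 ≤ 10041 < 10946, so the largest Fibonacci number not exceeding 10041 is 6765.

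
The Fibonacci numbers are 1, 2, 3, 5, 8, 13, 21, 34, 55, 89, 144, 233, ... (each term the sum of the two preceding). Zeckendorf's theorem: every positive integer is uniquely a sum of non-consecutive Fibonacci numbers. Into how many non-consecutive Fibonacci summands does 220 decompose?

3

Greedy algorithm:
largest Fibonacci ≤ 220 is 144; 220 − 144 = 76
largest Fibonacci ≤ 76 is 55; 76 − 55 = 21
largest Fibonacci ≤ 21 is 21; 21 − 21 = 0
220 = 144 + 55 + 21, which has 3 terms.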